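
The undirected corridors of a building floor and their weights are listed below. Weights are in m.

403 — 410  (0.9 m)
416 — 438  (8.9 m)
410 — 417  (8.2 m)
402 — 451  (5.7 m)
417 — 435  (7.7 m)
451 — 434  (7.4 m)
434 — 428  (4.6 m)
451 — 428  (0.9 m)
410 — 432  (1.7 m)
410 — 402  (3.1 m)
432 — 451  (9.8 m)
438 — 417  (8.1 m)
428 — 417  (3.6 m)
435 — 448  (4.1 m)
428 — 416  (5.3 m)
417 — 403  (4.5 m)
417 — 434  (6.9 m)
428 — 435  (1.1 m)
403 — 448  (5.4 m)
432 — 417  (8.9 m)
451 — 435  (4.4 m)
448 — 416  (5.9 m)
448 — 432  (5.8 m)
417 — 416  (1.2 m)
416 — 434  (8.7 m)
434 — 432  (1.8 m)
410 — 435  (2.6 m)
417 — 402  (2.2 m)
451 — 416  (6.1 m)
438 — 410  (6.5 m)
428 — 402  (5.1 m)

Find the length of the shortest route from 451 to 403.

5.5 m

Shortest distances from 451:
451: 0
428: 0.9  (via 451)
435: 2  (via 428)
417: 4.5  (via 428)
410: 4.6  (via 435)
403: 5.5  (via 410)
Shortest route: 451 → 428 → 435 → 410 → 403 = 5.5 m.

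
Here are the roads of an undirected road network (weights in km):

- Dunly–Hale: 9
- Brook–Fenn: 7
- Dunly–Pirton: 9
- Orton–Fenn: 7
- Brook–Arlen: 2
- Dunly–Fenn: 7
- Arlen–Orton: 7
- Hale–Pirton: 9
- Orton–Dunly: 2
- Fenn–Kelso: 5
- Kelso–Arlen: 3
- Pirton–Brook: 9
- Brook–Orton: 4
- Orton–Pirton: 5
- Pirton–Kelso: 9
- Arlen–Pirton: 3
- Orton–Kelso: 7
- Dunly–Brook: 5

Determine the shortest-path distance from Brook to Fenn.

Settle nodes by increasing distance from Brook:
Brook: 0
Arlen: 2  (via Brook)
Orton: 4  (via Brook)
Dunly: 5  (via Brook)
Kelso: 5  (via Arlen)
Pirton: 5  (via Arlen)
Fenn: 7  (via Brook)
Shortest route: Brook–Fenn = 7 km.

7 km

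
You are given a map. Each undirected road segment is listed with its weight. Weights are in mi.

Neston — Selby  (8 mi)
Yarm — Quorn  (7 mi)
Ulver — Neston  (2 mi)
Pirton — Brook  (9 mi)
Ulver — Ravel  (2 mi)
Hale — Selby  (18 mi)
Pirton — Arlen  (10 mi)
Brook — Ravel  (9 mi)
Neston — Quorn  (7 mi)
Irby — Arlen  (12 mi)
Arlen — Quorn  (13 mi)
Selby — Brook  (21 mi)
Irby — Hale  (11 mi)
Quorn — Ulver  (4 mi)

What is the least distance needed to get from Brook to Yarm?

22 mi

Enumerating some paths:
Brook–Ravel–Ulver–Neston–Quorn–Yarm: 9+2+2+7+7 = 27
Brook–Ravel–Ulver–Quorn–Yarm: 9+2+4+7 = 22
The minimum is 22 mi via Brook–Ravel–Ulver–Quorn–Yarm.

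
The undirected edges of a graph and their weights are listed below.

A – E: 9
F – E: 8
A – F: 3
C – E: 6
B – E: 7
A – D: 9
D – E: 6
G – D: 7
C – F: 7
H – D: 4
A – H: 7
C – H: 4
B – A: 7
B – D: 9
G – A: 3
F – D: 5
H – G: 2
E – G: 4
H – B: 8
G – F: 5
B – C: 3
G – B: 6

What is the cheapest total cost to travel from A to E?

7

Compare a few routes:
A → G → E: 3+4 = 7
A → E: 9 = 9
A → F → E: 3+8 = 11
The minimum is 7 via A → G → E.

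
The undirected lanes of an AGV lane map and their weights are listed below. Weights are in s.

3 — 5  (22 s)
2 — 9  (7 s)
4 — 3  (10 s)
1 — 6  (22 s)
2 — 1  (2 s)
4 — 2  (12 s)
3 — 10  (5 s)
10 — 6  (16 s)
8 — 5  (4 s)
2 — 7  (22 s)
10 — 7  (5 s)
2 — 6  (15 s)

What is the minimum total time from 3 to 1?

Shortest distances from 3:
3: 0
10: 5  (via 3)
4: 10  (via 3)
7: 10  (via 10)
6: 21  (via 10)
2: 22  (via 4)
5: 22  (via 3)
1: 24  (via 2)
Shortest route: 3 → 4 → 2 → 1 = 24 s.

24 s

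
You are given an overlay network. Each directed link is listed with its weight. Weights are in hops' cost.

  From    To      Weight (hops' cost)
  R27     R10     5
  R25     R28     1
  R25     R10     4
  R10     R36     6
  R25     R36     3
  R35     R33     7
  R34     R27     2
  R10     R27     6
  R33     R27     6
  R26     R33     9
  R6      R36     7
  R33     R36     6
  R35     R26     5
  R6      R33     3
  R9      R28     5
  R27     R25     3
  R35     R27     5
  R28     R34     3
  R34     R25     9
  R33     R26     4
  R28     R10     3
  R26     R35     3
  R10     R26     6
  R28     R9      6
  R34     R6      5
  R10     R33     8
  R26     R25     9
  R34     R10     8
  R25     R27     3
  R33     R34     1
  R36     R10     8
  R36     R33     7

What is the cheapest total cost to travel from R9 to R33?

Candidate routes:
R9 → R28 → R10 → R36 → R33: 5+3+6+7 = 21
R9 → R28 → R34 → R27 → R10 → R33: 5+3+2+5+8 = 23
R9 → R28 → R10 → R33: 5+3+8 = 16
R9 → R28 → R34 → R27 → R25 → R36 → R33: 5+3+2+3+3+7 = 23
The minimum is 16 hops' cost via R9 → R28 → R10 → R33.

16 hops' cost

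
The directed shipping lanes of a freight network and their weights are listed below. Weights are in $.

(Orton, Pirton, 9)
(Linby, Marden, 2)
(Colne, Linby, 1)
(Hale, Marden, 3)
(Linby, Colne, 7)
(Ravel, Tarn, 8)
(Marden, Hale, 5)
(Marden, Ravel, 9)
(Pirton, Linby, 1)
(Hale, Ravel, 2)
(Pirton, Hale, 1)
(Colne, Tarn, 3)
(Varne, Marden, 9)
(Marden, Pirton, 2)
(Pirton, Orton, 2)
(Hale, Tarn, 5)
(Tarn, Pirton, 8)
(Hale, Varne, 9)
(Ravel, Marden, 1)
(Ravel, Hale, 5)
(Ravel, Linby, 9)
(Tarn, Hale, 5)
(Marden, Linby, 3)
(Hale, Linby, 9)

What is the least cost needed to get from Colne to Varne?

Compare a few routes:
Colne–Linby–Marden–Pirton–Hale–Varne: 1+2+2+1+9 = 15
Colne–Linby–Marden–Hale–Varne: 1+2+5+9 = 17
Colne–Tarn–Pirton–Hale–Varne: 3+8+1+9 = 21
Colne–Tarn–Hale–Varne: 3+5+9 = 17
Cheapest is Colne–Linby–Marden–Pirton–Hale–Varne at $15.

$15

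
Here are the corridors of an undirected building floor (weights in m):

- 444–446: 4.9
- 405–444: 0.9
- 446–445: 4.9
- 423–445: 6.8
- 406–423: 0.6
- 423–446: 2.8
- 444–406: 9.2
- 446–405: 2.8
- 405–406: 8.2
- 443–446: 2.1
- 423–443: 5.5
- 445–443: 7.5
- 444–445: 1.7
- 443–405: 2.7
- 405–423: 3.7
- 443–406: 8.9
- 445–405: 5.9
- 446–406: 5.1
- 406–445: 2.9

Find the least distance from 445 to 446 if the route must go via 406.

Shortest 445→406: 445–406 = 2.9
Best 406 to 446: 406–423–446 costing 3.4
Total via 406: 2.9 + 3.4 = 6.3 m.

6.3 m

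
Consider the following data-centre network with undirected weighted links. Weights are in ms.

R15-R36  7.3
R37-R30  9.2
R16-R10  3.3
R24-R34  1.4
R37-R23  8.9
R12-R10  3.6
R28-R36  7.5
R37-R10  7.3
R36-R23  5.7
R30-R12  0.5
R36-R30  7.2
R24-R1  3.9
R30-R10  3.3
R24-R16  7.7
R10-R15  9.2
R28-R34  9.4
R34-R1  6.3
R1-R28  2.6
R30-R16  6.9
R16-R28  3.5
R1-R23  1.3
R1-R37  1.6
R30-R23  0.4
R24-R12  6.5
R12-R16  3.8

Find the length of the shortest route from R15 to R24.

18.1 ms

Shortest distances from R15:
R15: 0
R36: 7.3  (via R15)
R10: 9.2  (via R15)
R16: 12.5  (via R10)
R30: 12.5  (via R10)
R12: 12.8  (via R10)
R23: 12.9  (via R30)
R1: 14.2  (via R23)
R28: 14.8  (via R36)
R37: 15.8  (via R1)
R24: 18.1  (via R1)
Shortest route: R15–R10–R30–R23–R1–R24 = 18.1 ms.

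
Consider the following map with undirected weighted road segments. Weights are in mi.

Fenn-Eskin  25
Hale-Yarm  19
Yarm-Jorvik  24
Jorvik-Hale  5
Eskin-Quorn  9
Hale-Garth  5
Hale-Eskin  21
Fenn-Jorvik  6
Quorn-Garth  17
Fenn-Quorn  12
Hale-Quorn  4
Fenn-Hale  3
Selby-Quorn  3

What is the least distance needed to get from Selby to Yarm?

26 mi

Candidate routes:
Selby → Quorn → Hale → Jorvik → Yarm: 3+4+5+24 = 36
Selby → Quorn → Hale → Yarm: 3+4+19 = 26
Cheapest is Selby → Quorn → Hale → Yarm at 26 mi.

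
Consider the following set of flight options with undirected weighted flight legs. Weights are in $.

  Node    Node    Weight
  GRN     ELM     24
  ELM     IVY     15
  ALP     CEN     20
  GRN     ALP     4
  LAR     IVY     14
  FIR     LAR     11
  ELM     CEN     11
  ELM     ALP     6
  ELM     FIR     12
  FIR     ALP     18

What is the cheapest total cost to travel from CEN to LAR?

$34

Shortest distances from CEN:
CEN: 0
ELM: 11  (via CEN)
ALP: 17  (via ELM)
GRN: 21  (via ALP)
FIR: 23  (via ELM)
IVY: 26  (via ELM)
LAR: 34  (via FIR)
Shortest route: CEN → ELM → FIR → LAR = $34.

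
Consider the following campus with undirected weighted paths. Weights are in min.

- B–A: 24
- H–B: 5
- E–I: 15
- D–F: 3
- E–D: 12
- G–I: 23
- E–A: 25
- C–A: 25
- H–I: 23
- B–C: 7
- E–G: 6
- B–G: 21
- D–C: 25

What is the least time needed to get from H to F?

Shortest distances from H:
H: 0
B: 5  (via H)
C: 12  (via B)
I: 23  (via H)
G: 26  (via B)
A: 29  (via B)
E: 32  (via G)
D: 37  (via C)
F: 40  (via D)
Shortest route: H → B → C → D → F = 40 min.

40 min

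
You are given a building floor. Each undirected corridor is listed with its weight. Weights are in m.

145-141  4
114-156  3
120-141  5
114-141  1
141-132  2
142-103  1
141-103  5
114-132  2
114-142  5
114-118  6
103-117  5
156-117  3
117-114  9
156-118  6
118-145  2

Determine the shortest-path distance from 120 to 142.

Running Dijkstra from 120:
120: 0
141: 5  (via 120)
114: 6  (via 141)
132: 7  (via 141)
156: 9  (via 114)
145: 9  (via 141)
103: 10  (via 141)
118: 11  (via 145)
142: 11  (via 114)
Shortest route: 120 → 141 → 114 → 142 = 11 m.

11 m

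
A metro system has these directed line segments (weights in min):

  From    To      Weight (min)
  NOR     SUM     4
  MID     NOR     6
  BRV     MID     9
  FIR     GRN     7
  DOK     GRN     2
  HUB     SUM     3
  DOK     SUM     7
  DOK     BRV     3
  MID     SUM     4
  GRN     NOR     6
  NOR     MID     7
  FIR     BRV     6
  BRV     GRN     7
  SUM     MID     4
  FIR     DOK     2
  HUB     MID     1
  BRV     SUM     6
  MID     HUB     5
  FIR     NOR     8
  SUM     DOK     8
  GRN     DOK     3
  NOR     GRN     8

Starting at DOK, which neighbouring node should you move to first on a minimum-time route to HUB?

SUM

Candidate routes:
DOK → SUM → MID → HUB: 7+4+5 = 16
DOK → BRV → MID → HUB: 3+9+5 = 17
DOK → BRV → SUM → MID → HUB: 3+6+4+5 = 18
Cheapest is DOK → SUM → MID → HUB at 16 min.
So from DOK the first move is to SUM.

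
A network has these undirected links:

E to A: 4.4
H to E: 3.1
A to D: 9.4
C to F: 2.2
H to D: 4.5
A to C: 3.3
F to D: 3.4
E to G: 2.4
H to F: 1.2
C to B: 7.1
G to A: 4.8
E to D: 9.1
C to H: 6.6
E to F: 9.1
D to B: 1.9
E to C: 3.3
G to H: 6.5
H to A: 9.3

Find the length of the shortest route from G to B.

11.9

Running Dijkstra from G:
G: 0
E: 2.4  (via G)
A: 4.8  (via G)
H: 5.5  (via E)
C: 5.7  (via E)
F: 6.7  (via H)
D: 10  (via H)
B: 11.9  (via D)
Shortest route: G–E–H–D–B = 11.9.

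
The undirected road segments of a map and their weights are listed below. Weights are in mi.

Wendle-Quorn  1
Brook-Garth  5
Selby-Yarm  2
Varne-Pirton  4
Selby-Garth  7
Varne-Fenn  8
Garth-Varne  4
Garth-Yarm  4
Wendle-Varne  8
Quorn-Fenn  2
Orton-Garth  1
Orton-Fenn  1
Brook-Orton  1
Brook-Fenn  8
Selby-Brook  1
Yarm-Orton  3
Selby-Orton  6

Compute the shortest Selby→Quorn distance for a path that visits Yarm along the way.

Shortest Selby→Yarm: Selby → Yarm = 2
Best Yarm to Quorn: Yarm → Orton → Fenn → Quorn costing 6
Total via Yarm: 2 + 6 = 8 mi.

8 mi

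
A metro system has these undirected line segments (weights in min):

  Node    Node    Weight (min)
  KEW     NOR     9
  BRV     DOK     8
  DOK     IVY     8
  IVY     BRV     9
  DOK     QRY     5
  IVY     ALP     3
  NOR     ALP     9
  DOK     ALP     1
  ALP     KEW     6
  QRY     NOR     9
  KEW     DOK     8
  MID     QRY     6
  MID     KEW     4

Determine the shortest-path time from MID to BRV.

19 min

Candidate routes:
MID - QRY - DOK - BRV: 6+5+8 = 19
MID - KEW - DOK - BRV: 4+8+8 = 20
Cheapest is MID - QRY - DOK - BRV at 19 min.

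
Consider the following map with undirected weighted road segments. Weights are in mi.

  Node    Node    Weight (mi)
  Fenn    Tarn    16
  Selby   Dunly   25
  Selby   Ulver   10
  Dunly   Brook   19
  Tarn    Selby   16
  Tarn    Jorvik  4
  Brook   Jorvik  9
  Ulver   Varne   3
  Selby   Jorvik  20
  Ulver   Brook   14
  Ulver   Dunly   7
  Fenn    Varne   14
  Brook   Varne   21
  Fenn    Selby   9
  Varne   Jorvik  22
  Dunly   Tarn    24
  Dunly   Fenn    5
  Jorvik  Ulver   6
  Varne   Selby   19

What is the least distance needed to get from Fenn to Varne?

14 mi

Shortest distances from Fenn:
Fenn: 0
Dunly: 5  (via Fenn)
Selby: 9  (via Fenn)
Ulver: 12  (via Dunly)
Varne: 14  (via Fenn)
Shortest route: Fenn → Varne = 14 mi.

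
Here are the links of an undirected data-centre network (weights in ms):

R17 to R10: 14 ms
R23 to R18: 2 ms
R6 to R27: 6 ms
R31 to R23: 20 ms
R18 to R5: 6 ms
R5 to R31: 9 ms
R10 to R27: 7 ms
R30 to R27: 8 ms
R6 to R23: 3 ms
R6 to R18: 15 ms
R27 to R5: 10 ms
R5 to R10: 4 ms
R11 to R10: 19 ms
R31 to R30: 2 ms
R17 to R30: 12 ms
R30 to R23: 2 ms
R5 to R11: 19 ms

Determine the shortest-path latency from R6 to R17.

Enumerating some paths:
R6 - R23 - R18 - R5 - R10 - R17: 3+2+6+4+14 = 29
R6 - R23 - R30 - R17: 3+2+12 = 17
R6 - R27 - R10 - R17: 6+7+14 = 27
R6 - R27 - R30 - R17: 6+8+12 = 26
Cheapest is R6 - R23 - R30 - R17 at 17 ms.

17 ms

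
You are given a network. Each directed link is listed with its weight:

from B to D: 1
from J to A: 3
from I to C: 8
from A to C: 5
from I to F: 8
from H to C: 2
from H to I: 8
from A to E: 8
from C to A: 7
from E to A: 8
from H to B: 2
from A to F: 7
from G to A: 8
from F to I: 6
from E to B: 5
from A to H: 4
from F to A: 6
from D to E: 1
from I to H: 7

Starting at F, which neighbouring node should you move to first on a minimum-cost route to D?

Compare a few routes:
F → I → H → B → D: 6+7+2+1 = 16
F → A → H → B → D: 6+4+2+1 = 13
The minimum is 13 via F → A → H → B → D.
So from F the first move is to A.

A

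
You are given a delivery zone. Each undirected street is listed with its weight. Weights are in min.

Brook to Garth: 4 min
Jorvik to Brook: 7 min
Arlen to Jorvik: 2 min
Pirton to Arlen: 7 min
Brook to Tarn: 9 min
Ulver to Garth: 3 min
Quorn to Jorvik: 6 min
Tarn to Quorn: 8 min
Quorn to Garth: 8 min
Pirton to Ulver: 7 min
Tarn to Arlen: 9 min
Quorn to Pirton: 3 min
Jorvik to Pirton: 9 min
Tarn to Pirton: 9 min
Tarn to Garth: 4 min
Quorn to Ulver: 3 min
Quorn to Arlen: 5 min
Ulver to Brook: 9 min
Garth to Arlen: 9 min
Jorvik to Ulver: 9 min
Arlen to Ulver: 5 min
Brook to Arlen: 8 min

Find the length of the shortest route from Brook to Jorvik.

Shortest distances from Brook:
Brook: 0
Garth: 4  (via Brook)
Ulver: 7  (via Garth)
Jorvik: 7  (via Brook)
Shortest route: Brook → Jorvik = 7 min.

7 min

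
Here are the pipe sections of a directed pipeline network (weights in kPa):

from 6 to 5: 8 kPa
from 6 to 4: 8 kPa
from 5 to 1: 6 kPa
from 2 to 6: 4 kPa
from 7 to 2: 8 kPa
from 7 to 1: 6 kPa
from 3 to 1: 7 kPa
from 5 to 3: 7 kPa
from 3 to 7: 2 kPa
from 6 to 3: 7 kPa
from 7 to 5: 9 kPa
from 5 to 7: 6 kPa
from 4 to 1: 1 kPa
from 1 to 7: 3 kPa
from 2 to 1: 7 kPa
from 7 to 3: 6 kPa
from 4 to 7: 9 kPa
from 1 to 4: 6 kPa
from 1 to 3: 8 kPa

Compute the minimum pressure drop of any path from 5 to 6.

18 kPa

Settle nodes by increasing distance from 5:
5: 0
1: 6  (via 5)
7: 6  (via 5)
3: 7  (via 5)
4: 12  (via 1)
2: 14  (via 7)
6: 18  (via 2)
Shortest route: 5–7–2–6 = 18 kPa.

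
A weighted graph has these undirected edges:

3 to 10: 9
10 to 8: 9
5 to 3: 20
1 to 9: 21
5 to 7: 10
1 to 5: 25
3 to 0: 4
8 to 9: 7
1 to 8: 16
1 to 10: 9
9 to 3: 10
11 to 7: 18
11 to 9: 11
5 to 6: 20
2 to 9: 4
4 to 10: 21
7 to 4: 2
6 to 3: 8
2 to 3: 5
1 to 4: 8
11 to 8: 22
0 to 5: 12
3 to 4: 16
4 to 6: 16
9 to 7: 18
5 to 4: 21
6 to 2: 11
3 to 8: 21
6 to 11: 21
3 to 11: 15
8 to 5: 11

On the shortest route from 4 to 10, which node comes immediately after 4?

1

Enumerating some paths:
4–10: 21 = 21
4–1–10: 8+9 = 17
The minimum is 17 via 4–1–10.
So from 4 the first move is to 1.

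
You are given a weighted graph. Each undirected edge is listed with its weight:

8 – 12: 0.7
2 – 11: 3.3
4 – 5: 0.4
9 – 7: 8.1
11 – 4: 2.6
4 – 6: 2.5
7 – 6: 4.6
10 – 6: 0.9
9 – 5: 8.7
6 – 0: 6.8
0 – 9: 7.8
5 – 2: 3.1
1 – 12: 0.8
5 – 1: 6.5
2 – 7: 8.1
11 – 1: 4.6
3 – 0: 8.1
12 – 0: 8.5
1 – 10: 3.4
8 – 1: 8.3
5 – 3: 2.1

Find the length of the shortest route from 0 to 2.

Enumerating some paths:
0 - 6 - 4 - 5 - 2: 6.8+2.5+0.4+3.1 = 12.8
0 - 3 - 5 - 2: 8.1+2.1+3.1 = 13.3
Cheapest is 0 - 6 - 4 - 5 - 2 at 12.8.

12.8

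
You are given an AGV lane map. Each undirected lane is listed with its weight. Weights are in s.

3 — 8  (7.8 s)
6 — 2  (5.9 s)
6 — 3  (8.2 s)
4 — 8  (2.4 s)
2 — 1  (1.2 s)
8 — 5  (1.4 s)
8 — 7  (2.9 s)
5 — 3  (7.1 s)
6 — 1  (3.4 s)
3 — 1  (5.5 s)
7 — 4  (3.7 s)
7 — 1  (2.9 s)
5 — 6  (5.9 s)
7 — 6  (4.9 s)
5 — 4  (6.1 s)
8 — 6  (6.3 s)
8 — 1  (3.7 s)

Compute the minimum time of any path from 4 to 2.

7.3 s

Candidate routes:
4 → 7 → 1 → 2: 3.7+2.9+1.2 = 7.8
4 → 8 → 1 → 2: 2.4+3.7+1.2 = 7.3
4 → 8 → 7 → 1 → 2: 2.4+2.9+2.9+1.2 = 9.4
4 → 7 → 8 → 1 → 2: 3.7+2.9+3.7+1.2 = 11.5
Cheapest is 4 → 8 → 1 → 2 at 7.3 s.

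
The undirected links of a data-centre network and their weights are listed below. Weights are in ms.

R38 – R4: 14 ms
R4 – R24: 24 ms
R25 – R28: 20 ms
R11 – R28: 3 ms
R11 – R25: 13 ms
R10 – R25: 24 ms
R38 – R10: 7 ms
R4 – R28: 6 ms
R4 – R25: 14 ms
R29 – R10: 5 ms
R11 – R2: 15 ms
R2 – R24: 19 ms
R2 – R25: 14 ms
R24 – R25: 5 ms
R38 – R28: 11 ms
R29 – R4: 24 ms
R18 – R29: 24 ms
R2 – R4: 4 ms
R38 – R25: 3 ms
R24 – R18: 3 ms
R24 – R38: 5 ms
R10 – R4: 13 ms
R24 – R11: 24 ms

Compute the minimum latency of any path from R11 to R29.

26 ms

Running Dijkstra from R11:
R11: 0
R28: 3  (via R11)
R4: 9  (via R28)
R2: 13  (via R4)
R25: 13  (via R11)
R38: 14  (via R28)
R24: 18  (via R25)
R18: 21  (via R24)
R10: 21  (via R38)
R29: 26  (via R10)
Shortest route: R11 → R28 → R38 → R10 → R29 = 26 ms.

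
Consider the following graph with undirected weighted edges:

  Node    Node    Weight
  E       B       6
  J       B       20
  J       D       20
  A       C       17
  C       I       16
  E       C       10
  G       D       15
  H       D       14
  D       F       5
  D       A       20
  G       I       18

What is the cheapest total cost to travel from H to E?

Shortest distances from H:
H: 0
D: 14  (via H)
F: 19  (via D)
G: 29  (via D)
A: 34  (via D)
J: 34  (via D)
I: 47  (via G)
C: 51  (via A)
B: 54  (via J)
E: 60  (via B)
Shortest route: H–D–J–B–E = 60.

60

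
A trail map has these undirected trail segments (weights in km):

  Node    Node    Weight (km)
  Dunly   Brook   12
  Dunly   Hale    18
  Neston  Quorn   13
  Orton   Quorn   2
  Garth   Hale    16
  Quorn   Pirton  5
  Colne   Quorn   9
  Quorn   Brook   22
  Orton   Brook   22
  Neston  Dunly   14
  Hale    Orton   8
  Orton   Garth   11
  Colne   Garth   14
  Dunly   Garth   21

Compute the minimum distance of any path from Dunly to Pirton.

Running Dijkstra from Dunly:
Dunly: 0
Brook: 12  (via Dunly)
Neston: 14  (via Dunly)
Hale: 18  (via Dunly)
Garth: 21  (via Dunly)
Orton: 26  (via Hale)
Quorn: 27  (via Neston)
Pirton: 32  (via Quorn)
Shortest route: Dunly → Neston → Quorn → Pirton = 32 km.

32 km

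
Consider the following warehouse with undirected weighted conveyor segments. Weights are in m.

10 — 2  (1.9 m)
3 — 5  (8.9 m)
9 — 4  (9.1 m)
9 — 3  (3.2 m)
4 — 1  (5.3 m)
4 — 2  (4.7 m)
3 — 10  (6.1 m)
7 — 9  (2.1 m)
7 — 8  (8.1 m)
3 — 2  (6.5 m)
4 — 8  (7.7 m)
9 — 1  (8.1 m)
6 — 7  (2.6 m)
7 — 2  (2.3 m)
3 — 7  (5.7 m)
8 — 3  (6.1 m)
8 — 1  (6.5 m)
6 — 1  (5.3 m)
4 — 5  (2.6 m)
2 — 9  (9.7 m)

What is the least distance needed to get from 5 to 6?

12.2 m

Settle nodes by increasing distance from 5:
5: 0
4: 2.6  (via 5)
2: 7.3  (via 4)
1: 7.9  (via 4)
3: 8.9  (via 5)
10: 9.2  (via 2)
7: 9.6  (via 2)
8: 10.3  (via 4)
9: 11.7  (via 4)
6: 12.2  (via 7)
Shortest route: 5 → 4 → 2 → 7 → 6 = 12.2 m.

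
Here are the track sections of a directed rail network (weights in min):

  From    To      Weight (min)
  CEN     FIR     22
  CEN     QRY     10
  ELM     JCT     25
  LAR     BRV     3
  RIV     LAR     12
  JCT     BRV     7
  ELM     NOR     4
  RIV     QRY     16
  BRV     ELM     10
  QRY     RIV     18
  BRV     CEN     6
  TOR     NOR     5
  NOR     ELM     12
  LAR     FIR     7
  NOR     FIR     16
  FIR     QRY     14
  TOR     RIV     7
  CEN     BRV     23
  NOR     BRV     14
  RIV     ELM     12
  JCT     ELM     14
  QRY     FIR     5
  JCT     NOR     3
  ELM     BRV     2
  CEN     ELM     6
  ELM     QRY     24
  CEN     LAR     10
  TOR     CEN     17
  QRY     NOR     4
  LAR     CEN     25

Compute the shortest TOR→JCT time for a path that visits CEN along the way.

48 min

Best TOR to CEN: TOR–CEN costing 17
Best CEN to JCT: CEN–ELM–JCT costing 31
Total via CEN: 17 + 31 = 48 min.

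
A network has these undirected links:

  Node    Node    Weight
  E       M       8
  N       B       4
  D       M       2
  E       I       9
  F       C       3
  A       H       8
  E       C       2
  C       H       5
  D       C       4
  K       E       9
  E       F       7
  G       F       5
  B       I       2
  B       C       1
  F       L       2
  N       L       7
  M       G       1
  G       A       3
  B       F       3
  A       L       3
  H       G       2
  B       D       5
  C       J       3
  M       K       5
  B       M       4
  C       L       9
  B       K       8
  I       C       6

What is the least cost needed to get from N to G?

9

Running Dijkstra from N:
N: 0
B: 4  (via N)
C: 5  (via B)
I: 6  (via B)
E: 7  (via C)
F: 7  (via B)
L: 7  (via N)
J: 8  (via C)
M: 8  (via B)
D: 9  (via B)
G: 9  (via M)
Shortest route: N → B → M → G = 9.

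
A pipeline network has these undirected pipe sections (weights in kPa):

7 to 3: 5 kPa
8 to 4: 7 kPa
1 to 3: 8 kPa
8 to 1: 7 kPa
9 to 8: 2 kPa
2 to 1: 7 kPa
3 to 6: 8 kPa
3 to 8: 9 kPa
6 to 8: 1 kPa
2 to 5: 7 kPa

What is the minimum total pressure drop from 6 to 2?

15 kPa

Enumerating some paths:
6 - 8 - 1 - 2: 1+7+7 = 15
6 - 3 - 1 - 2: 8+8+7 = 23
6 - 8 - 3 - 1 - 2: 1+9+8+7 = 25
6 - 3 - 8 - 1 - 2: 8+9+7+7 = 31
The minimum is 15 kPa via 6 - 8 - 1 - 2.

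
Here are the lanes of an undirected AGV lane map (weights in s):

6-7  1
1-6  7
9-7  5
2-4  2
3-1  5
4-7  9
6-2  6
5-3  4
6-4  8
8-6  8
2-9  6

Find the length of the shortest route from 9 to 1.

13 s

Enumerating some paths:
9 → 2 → 6 → 1: 6+6+7 = 19
9 → 2 → 4 → 6 → 1: 6+2+8+7 = 23
9 → 7 → 6 → 1: 5+1+7 = 13
The minimum is 13 s via 9 → 7 → 6 → 1.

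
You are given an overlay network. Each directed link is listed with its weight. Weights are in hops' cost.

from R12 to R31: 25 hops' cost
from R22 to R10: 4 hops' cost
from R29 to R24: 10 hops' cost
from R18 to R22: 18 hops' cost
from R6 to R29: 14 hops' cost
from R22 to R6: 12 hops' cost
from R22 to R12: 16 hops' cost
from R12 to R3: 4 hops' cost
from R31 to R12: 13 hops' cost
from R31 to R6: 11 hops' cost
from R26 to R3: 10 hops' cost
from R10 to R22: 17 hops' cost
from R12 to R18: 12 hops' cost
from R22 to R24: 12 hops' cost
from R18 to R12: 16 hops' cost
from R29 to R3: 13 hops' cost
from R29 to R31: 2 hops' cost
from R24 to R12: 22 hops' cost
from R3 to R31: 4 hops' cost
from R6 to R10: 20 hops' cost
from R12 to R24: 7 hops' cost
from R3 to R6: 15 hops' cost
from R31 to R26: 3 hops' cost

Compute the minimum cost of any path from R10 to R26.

Running Dijkstra from R10:
R10: 0
R22: 17  (via R10)
R24: 29  (via R22)
R6: 29  (via R22)
R12: 33  (via R22)
R3: 37  (via R12)
R31: 41  (via R3)
R29: 43  (via R6)
R26: 44  (via R31)
Shortest route: R10 → R22 → R12 → R3 → R31 → R26 = 44 hops' cost.

44 hops' cost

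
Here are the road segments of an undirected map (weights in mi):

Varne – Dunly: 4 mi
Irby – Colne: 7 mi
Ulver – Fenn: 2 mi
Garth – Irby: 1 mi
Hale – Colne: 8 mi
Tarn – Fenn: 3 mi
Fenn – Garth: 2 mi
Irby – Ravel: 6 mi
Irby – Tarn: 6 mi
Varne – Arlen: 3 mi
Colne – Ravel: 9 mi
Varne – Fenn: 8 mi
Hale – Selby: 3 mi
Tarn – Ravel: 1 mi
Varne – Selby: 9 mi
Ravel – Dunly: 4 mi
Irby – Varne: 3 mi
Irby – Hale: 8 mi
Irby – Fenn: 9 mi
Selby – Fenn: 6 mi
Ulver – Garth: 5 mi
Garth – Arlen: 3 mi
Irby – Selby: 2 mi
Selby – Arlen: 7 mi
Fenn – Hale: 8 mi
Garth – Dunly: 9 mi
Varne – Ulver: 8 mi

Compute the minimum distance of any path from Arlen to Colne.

Shortest distances from Arlen:
Arlen: 0
Garth: 3  (via Arlen)
Varne: 3  (via Arlen)
Irby: 4  (via Garth)
Fenn: 5  (via Garth)
Selby: 6  (via Irby)
Dunly: 7  (via Varne)
Ulver: 7  (via Fenn)
Tarn: 8  (via Fenn)
Ravel: 9  (via Tarn)
Hale: 9  (via Selby)
Colne: 11  (via Irby)
Shortest route: Arlen–Garth–Irby–Colne = 11 mi.

11 mi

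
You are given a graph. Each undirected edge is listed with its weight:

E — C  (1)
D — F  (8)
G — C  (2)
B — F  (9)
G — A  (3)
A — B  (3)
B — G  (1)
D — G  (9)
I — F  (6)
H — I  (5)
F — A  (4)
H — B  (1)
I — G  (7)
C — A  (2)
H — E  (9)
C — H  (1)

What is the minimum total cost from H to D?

Compare a few routes:
H - C - G - D: 1+2+9 = 12
H - B - G - D: 1+1+9 = 11
H - C - A - F - D: 1+2+4+8 = 15
Cheapest is H - B - G - D at 11.

11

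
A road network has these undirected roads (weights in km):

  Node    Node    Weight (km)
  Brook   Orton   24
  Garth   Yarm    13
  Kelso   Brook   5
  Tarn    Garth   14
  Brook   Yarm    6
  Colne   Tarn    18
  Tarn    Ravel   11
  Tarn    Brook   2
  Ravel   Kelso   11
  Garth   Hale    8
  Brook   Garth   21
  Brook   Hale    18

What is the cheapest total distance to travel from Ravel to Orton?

37 km

Compare a few routes:
Ravel–Kelso–Brook–Orton: 11+5+24 = 40
Ravel–Tarn–Garth–Yarm–Brook–Orton: 11+14+13+6+24 = 68
Ravel–Tarn–Brook–Orton: 11+2+24 = 37
Ravel–Tarn–Garth–Brook–Orton: 11+14+21+24 = 70
Cheapest is Ravel–Tarn–Brook–Orton at 37 km.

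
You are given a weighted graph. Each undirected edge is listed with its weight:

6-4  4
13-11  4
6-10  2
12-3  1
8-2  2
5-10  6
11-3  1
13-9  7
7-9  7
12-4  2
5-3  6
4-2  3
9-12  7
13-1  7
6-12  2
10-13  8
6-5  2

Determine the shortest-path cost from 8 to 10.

Running Dijkstra from 8:
8: 0
2: 2  (via 8)
4: 5  (via 2)
12: 7  (via 4)
3: 8  (via 12)
6: 9  (via 4)
11: 9  (via 3)
5: 11  (via 6)
10: 11  (via 6)
Shortest route: 8 → 2 → 4 → 6 → 10 = 11.

11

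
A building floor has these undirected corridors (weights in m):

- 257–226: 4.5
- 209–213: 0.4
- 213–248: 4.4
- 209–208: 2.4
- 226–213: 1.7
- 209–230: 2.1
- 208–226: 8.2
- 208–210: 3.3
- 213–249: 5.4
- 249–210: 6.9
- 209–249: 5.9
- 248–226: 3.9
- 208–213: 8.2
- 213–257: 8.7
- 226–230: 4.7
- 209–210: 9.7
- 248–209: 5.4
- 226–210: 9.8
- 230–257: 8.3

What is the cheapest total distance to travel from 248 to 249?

Running Dijkstra from 248:
248: 0
226: 3.9  (via 248)
213: 4.4  (via 248)
209: 4.8  (via 213)
230: 6.9  (via 209)
208: 7.2  (via 209)
257: 8.4  (via 226)
249: 9.8  (via 213)
Shortest route: 248–213–249 = 9.8 m.

9.8 m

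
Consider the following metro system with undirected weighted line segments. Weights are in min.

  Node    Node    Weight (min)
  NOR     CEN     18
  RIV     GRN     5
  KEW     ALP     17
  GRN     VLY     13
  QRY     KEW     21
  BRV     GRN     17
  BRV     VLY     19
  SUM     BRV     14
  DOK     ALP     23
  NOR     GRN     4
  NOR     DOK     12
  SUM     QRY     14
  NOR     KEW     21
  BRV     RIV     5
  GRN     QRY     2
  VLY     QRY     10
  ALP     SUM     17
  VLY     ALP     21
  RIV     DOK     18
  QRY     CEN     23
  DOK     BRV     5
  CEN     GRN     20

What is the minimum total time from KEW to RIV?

Compare a few routes:
KEW → NOR → GRN → RIV: 21+4+5 = 30
KEW → QRY → GRN → RIV: 21+2+5 = 28
KEW → QRY → GRN → BRV → RIV: 21+2+17+5 = 45
KEW → NOR → DOK → BRV → RIV: 21+12+5+5 = 43
The minimum is 28 min via KEW → QRY → GRN → RIV.

28 min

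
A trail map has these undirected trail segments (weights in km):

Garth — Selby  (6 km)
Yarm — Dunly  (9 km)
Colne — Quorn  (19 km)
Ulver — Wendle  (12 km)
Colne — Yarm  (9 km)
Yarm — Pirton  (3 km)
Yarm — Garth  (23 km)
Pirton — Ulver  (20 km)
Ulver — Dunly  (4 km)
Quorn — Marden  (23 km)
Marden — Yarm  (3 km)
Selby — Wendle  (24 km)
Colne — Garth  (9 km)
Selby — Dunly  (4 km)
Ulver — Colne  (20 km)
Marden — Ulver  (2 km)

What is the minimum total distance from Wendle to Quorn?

Candidate routes:
Wendle - Ulver - Marden - Yarm - Colne - Quorn: 12+2+3+9+19 = 45
Wendle - Ulver - Marden - Quorn: 12+2+23 = 37
The minimum is 37 km via Wendle - Ulver - Marden - Quorn.

37 km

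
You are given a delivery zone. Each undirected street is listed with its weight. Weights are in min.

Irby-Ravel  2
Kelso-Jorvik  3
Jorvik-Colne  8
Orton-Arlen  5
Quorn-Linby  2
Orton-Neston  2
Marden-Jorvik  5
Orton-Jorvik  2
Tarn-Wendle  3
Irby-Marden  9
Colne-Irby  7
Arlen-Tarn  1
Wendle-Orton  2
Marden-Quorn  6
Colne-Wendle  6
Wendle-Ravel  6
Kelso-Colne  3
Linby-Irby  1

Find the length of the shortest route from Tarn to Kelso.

10 min

Candidate routes:
Tarn–Wendle–Colne–Kelso: 3+6+3 = 12
Tarn–Arlen–Orton–Wendle–Colne–Kelso: 1+5+2+6+3 = 17
Tarn–Arlen–Orton–Jorvik–Kelso: 1+5+2+3 = 11
Tarn–Wendle–Orton–Jorvik–Kelso: 3+2+2+3 = 10
The minimum is 10 min via Tarn–Wendle–Orton–Jorvik–Kelso.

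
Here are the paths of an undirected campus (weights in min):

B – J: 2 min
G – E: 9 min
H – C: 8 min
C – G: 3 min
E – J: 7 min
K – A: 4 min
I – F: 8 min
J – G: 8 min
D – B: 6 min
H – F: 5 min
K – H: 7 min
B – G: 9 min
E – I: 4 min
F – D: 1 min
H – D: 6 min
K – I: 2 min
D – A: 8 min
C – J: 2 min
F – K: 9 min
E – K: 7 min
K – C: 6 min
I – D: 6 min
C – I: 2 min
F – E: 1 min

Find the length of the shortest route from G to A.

Enumerating some paths:
G → C → I → K → A: 3+2+2+4 = 11
G → E → F → D → A: 9+1+1+8 = 19
G → C → K → A: 3+6+4 = 13
G → J → C → I → K → A: 8+2+2+2+4 = 18
Cheapest is G → C → I → K → A at 11 min.

11 min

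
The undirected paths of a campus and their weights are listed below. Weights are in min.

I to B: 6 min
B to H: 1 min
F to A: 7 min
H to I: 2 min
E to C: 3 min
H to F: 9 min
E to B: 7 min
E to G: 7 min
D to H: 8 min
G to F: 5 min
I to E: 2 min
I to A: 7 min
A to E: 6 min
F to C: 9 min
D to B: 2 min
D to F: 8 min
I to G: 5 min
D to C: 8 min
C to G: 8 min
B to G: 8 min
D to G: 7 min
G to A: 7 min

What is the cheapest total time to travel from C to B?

8 min

Enumerating some paths:
C → D → B: 8+2 = 10
C → E → I → H → B: 3+2+2+1 = 8
The minimum is 8 min via C → E → I → H → B.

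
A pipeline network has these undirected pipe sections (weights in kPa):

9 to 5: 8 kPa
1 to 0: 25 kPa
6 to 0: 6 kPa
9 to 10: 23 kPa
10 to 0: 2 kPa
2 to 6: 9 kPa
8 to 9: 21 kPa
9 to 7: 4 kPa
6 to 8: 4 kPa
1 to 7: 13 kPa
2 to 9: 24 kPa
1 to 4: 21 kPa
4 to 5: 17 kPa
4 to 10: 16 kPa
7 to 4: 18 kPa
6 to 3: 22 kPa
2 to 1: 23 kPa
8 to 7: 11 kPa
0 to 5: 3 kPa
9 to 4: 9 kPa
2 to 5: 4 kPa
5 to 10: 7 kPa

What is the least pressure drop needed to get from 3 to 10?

Shortest distances from 3:
3: 0
6: 22  (via 3)
8: 26  (via 6)
0: 28  (via 6)
10: 30  (via 0)
Shortest route: 3 → 6 → 0 → 10 = 30 kPa.

30 kPa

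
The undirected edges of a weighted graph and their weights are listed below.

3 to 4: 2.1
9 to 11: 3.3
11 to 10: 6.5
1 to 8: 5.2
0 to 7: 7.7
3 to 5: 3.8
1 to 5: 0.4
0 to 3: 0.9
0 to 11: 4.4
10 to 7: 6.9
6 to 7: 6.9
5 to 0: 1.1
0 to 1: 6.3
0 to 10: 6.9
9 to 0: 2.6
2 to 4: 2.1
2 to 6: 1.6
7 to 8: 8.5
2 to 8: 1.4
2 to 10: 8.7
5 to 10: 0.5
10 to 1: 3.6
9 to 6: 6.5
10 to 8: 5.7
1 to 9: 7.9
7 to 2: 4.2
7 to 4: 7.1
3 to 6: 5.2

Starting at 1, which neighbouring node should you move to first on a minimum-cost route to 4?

Candidate routes:
1–10–5–0–3–4: 3.6+0.5+1.1+0.9+2.1 = 8.2
1–5–0–3–4: 0.4+1.1+0.9+2.1 = 4.5
1–5–3–4: 0.4+3.8+2.1 = 6.3
The minimum is 4.5 via 1–5–0–3–4.
So from 1 the first move is to 5.

5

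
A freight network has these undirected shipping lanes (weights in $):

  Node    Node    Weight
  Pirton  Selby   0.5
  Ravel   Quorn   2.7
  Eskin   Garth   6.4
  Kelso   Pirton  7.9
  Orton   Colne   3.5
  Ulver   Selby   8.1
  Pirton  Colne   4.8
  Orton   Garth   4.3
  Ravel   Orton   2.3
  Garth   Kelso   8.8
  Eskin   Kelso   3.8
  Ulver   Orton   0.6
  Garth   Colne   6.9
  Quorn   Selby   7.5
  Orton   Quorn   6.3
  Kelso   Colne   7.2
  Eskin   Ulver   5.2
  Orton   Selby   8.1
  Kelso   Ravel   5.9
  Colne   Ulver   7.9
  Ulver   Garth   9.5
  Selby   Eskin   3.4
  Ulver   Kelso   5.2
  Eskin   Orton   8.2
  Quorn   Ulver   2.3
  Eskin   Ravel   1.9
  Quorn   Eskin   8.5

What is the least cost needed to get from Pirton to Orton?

$8.1

Candidate routes:
Pirton - Colne - Orton: 4.8+3.5 = 8.3
Pirton - Selby - Orton: 0.5+8.1 = 8.6
Pirton - Selby - Eskin - Ravel - Orton: 0.5+3.4+1.9+2.3 = 8.1
Pirton - Selby - Ulver - Orton: 0.5+8.1+0.6 = 9.2
Cheapest is Pirton - Selby - Eskin - Ravel - Orton at $8.1.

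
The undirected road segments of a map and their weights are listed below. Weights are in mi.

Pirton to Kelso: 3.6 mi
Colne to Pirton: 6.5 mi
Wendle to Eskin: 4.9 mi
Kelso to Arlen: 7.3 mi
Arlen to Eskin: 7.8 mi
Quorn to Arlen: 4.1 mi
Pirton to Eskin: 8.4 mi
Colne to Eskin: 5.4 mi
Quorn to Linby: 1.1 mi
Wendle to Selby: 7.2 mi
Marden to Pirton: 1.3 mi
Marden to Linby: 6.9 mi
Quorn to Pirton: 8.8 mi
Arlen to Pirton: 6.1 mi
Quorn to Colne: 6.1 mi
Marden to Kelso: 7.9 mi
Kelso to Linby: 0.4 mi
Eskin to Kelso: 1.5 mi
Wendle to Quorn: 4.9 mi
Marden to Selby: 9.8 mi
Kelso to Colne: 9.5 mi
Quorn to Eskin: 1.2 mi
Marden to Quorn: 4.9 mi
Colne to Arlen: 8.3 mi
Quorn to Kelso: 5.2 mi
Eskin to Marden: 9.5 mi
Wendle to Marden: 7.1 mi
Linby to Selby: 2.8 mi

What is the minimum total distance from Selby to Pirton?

Settle nodes by increasing distance from Selby:
Selby: 0
Linby: 2.8  (via Selby)
Kelso: 3.2  (via Linby)
Quorn: 3.9  (via Linby)
Eskin: 4.7  (via Kelso)
Pirton: 6.8  (via Kelso)
Shortest route: Selby → Linby → Kelso → Pirton = 6.8 mi.

6.8 mi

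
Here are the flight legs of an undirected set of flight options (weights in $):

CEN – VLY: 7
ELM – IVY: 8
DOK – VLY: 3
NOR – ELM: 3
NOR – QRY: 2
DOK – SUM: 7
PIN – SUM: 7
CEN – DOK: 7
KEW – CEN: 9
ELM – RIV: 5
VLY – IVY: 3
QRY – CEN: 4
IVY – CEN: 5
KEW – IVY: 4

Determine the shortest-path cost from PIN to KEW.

Enumerating some paths:
PIN–SUM–DOK–CEN–KEW: 7+7+7+9 = 30
PIN–SUM–DOK–VLY–IVY–KEW: 7+7+3+3+4 = 24
The minimum is $24 via PIN–SUM–DOK–VLY–IVY–KEW.

$24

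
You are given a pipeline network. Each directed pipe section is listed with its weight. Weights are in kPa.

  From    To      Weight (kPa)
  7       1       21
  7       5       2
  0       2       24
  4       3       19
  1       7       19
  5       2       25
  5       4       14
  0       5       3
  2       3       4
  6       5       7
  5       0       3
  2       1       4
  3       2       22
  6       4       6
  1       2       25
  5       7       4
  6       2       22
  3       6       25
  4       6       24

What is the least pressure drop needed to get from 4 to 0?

Compare a few routes:
4 → 6 → 2 → 1 → 7 → 5 → 0: 24+22+4+19+2+3 = 74
4 → 3 → 2 → 1 → 7 → 5 → 0: 19+22+4+19+2+3 = 69
4 → 3 → 6 → 5 → 0: 19+25+7+3 = 54
4 → 6 → 5 → 0: 24+7+3 = 34
Cheapest is 4 → 6 → 5 → 0 at 34 kPa.

34 kPa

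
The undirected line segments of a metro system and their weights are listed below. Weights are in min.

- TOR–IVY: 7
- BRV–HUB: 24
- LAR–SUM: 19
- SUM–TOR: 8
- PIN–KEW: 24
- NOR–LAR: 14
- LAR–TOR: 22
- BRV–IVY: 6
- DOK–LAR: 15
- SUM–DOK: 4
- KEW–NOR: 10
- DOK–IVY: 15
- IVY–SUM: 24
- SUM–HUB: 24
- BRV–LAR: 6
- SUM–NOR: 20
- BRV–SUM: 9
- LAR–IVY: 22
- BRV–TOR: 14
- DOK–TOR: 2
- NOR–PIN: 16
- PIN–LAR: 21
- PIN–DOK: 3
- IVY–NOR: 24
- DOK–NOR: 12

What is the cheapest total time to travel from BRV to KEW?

30 min

Running Dijkstra from BRV:
BRV: 0
LAR: 6  (via BRV)
IVY: 6  (via BRV)
SUM: 9  (via BRV)
DOK: 13  (via SUM)
TOR: 13  (via IVY)
PIN: 16  (via DOK)
NOR: 20  (via LAR)
HUB: 24  (via BRV)
KEW: 30  (via NOR)
Shortest route: BRV–LAR–NOR–KEW = 30 min.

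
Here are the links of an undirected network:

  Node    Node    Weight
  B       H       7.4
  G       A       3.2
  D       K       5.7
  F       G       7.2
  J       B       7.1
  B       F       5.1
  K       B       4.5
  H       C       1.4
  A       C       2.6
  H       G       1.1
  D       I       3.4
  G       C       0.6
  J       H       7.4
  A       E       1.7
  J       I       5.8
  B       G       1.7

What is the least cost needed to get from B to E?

6.6

Settle nodes by increasing distance from B:
B: 0
G: 1.7  (via B)
C: 2.3  (via G)
H: 2.8  (via G)
K: 4.5  (via B)
A: 4.9  (via G)
F: 5.1  (via B)
E: 6.6  (via A)
Shortest route: B → G → A → E = 6.6.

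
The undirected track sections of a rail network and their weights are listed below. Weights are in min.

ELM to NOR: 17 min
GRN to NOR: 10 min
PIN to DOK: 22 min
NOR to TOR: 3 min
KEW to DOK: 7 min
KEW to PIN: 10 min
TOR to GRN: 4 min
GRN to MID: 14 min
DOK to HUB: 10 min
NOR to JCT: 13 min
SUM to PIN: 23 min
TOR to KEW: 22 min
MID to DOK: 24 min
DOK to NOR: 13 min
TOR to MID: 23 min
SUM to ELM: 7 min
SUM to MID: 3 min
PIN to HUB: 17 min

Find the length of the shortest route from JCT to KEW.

33 min

Compare a few routes:
JCT - NOR - GRN - TOR - KEW: 13+10+4+22 = 49
JCT - NOR - TOR - KEW: 13+3+22 = 38
JCT - NOR - DOK - KEW: 13+13+7 = 33
The minimum is 33 min via JCT - NOR - DOK - KEW.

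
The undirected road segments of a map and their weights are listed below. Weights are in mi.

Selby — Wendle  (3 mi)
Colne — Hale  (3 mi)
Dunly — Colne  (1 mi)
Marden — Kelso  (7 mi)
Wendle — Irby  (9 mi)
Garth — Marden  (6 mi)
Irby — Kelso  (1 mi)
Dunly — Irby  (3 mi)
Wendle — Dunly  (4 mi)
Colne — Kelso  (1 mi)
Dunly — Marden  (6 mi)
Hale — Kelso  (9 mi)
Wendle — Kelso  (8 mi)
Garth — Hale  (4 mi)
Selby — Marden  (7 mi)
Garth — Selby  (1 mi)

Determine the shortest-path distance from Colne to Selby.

Settle nodes by increasing distance from Colne:
Colne: 0
Kelso: 1  (via Colne)
Dunly: 1  (via Colne)
Irby: 2  (via Kelso)
Hale: 3  (via Colne)
Wendle: 5  (via Dunly)
Garth: 7  (via Hale)
Marden: 7  (via Dunly)
Selby: 8  (via Wendle)
Shortest route: Colne → Dunly → Wendle → Selby = 8 mi.

8 mi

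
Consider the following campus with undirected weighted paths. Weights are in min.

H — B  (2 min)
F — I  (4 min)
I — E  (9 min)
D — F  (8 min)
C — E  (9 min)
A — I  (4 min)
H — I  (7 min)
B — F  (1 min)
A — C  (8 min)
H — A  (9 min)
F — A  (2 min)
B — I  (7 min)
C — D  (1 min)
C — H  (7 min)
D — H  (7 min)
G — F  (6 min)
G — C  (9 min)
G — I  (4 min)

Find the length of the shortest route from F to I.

4 min

Enumerating some paths:
F - G - I: 6+4 = 10
F - B - I: 1+7 = 8
F - I: 4 = 4
F - A - I: 2+4 = 6
Cheapest is F - I at 4 min.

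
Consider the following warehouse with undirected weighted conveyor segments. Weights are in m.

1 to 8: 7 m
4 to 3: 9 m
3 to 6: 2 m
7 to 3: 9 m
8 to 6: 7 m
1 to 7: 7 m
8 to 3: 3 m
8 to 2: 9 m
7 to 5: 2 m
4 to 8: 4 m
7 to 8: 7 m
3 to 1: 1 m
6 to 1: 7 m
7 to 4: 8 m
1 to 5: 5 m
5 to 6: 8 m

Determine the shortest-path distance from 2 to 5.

Enumerating some paths:
2 → 8 → 3 → 1 → 7 → 5: 9+3+1+7+2 = 22
2 → 8 → 3 → 1 → 5: 9+3+1+5 = 18
2 → 8 → 1 → 5: 9+7+5 = 21
2 → 8 → 3 → 6 → 5: 9+3+2+8 = 22
The minimum is 18 m via 2 → 8 → 3 → 1 → 5.

18 m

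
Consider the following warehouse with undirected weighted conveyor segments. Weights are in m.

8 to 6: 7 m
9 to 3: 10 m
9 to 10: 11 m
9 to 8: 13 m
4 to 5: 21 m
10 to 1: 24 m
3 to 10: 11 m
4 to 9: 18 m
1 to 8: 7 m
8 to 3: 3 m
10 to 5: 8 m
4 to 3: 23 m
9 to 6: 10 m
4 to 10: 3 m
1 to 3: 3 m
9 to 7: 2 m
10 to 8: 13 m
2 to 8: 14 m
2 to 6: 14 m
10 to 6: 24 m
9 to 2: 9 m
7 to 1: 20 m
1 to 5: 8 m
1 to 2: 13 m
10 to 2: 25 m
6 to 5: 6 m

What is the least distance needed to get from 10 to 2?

20 m

Running Dijkstra from 10:
10: 0
4: 3  (via 10)
5: 8  (via 10)
3: 11  (via 10)
9: 11  (via 10)
7: 13  (via 9)
8: 13  (via 10)
1: 14  (via 3)
6: 14  (via 5)
2: 20  (via 9)
Shortest route: 10 → 9 → 2 = 20 m.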